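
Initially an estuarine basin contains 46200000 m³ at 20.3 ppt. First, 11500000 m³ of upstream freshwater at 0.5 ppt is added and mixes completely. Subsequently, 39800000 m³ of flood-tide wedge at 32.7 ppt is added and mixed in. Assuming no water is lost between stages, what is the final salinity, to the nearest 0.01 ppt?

Mass of salt is conserved:
Initial salt = 46,200,000×20.3 = 937,860,000
After stage 1: salt = 937,860,000 + 11,500,000×0.5 = 943,610,000; volume = 57,700,000 m³; S = 16.354 ppt
After stage 2: salt = 943,610,000 + 39,800,000×32.7 = 2,245,070,000; volume = 97,500,000 m³
S = 2,245,070,000 / 97,500,000 = 23.0264 ppt

23.03 ppt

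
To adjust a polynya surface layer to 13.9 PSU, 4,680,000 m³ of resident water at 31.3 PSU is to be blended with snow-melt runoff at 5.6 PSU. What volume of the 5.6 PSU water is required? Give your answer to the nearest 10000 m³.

9810000 m³

Salt balance: 4,680,000×31.3 + V×5.6 = (4,680,000+V)×13.9
146,484,000 + 5.6V = 65,052,000 + 13.9V
81,432,000 = 8.3V
V = 9,811,084.34 m³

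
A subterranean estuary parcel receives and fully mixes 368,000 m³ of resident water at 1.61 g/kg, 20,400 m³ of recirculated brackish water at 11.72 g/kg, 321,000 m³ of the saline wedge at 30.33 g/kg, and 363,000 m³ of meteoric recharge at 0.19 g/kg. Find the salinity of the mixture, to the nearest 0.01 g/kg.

Weighted by volume,
salt = 368,000×1.61 + 20,400×11.72 + 321,000×30.33 + 363,000×0.19 = 592,480 + 239,088 + 9,735,930 + 68,970 = 10,636,468
volume = 368,000 + 20,400 + 321,000 + 363,000 = 1,072,400 m³
S = 10,636,468 / 1,072,400 = 9.9184 g/kg

9.92 g/kg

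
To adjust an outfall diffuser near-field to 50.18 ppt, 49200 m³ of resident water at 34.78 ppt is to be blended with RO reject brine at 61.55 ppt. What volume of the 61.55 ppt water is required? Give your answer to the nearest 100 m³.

Salt balance: 49,200×34.78 + V×61.55 = (49,200+V)×50.18
1,711,176 + 61.55V = 2,468,856 + 50.18V
757,680 = 11.37V
V = 66,638.52 m³

66600 m³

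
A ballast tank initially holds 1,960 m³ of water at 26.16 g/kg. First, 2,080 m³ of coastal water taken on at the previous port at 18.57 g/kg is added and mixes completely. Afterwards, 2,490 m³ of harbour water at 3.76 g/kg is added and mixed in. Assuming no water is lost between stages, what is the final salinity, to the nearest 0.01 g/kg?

15.20 g/kg

Weighted by volume,
Initial salt = 1,960×26.16 = 51,273.6
After stage 1: salt = 51,273.6 + 2,080×18.57 = 89,899.2; volume = 4,040 m³; S = 22.252 g/kg
After stage 2: salt = 89,899.2 + 2,490×3.76 = 99,261.6; volume = 6,530 m³
S = 99,261.6 / 6,530 = 15.2009 g/kg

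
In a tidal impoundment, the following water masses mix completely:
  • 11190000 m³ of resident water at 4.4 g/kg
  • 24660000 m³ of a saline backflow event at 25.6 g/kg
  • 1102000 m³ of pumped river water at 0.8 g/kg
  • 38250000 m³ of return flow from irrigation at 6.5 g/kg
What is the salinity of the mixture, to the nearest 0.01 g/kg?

12.37 g/kg

Weighted by volume,
salt = 11,190,000×4.4 + 24,660,000×25.6 + 1,102,000×0.8 + 38,250,000×6.5 = 49,236,000 + 631,296,000 + 881,600 + 248,625,000 = 930,038,600
volume = 11,190,000 + 24,660,000 + 1,102,000 + 38,250,000 = 75,202,000 m³
S = 930,038,600 / 75,202,000 = 12.3672 g/kg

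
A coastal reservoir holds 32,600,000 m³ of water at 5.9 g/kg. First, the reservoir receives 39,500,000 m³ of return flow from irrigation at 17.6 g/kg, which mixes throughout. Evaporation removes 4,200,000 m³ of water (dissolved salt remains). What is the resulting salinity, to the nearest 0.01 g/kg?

13.07 g/kg

After mixing: salt = 32,600,000×5.9 + 39,500,000×17.6 = 887,540,000; volume = 72,100,000 m³
After evaporation: salt unchanged = 887,540,000; volume = 72,100,000 − 4,200,000 = 67,900,000 m³
S = 887,540,000 / 67,900,000 = 13.0713 g/kg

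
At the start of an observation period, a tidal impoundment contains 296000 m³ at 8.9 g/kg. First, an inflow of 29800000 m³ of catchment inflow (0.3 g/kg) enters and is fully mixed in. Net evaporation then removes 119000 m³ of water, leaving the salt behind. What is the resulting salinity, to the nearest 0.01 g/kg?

0.39 g/kg

After mixing: salt = 296,000×8.9 + 29,800,000×0.3 = 11,574,400; volume = 30,096,000 m³
After evaporation: salt unchanged = 11,574,400; volume = 30,096,000 − 119,000 = 29,977,000 m³
S = 11,574,400 / 29,977,000 = 0.3861 g/kg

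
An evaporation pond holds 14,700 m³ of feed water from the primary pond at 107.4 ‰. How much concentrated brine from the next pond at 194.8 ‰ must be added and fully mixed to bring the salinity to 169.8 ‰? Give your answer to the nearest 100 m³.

36700 m³

Salt balance: 14,700×107.4 + V×194.8 = (14,700+V)×169.8
1,578,780 + 194.8V = 2,496,060 + 169.8V
917,280 = 25V
V = 36,691.2 m³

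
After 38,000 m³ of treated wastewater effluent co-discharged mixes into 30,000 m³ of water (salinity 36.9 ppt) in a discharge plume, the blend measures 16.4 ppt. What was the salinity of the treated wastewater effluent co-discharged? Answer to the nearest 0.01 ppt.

0.22 ppt

Salt balance: 30,000×36.9 + 38,000×S = 68,000×16.4
1,107,000 + 38,000·S = 1,115,200
S = (1,115,200 − 1,107,000) / 38,000 = 0.2158 ppt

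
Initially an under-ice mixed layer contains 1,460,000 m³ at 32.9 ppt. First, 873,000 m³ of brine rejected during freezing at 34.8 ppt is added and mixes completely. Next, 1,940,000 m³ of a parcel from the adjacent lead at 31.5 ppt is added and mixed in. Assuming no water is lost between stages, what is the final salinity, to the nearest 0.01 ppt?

Salt balance:
Initial salt = 1,460,000×32.9 = 48,034,000
After stage 1: salt = 48,034,000 + 873,000×34.8 = 78,414,400; volume = 2,333,000 m³; S = 33.611 ppt
After stage 2: salt = 78,414,400 + 1,940,000×31.5 = 139,524,400; volume = 4,273,000 m³
S = 139,524,400 / 4,273,000 = 32.6526 ppt

32.65 ppt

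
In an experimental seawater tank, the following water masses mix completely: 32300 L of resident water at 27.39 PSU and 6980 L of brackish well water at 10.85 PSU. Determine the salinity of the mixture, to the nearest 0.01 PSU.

By conservation of dissolved salt,
salt = 32,300×27.39 + 6,980×10.85 = 884,697 + 75,733 = 960,430
volume = 32,300 + 6,980 = 39,280 L
S = 960,430 / 39,280 = 24.4509 PSU

24.45 PSU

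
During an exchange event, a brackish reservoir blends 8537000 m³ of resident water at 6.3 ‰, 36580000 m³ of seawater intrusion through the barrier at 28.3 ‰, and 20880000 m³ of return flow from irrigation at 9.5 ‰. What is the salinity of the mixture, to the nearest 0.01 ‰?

Total salt / total volume:
salt = 8,537,000×6.3 + 36,580,000×28.3 + 20,880,000×9.5 = 53,783,100 + 1,035,214,000 + 198,360,000 = 1,287,357,100
volume = 8,537,000 + 36,580,000 + 20,880,000 = 65,997,000 m³
S = 1,287,357,100 / 65,997,000 = 19.5063 ‰

19.51 ‰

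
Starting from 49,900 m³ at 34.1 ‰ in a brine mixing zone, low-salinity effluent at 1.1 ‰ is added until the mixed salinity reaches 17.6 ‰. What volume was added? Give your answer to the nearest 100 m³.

49900 m³

Salt balance: 49,900×34.1 + V×1.1 = (49,900+V)×17.6
1,701,590 + 1.1V = 878,240 + 17.6V
823,350 = 16.5V
V = 49,900 m³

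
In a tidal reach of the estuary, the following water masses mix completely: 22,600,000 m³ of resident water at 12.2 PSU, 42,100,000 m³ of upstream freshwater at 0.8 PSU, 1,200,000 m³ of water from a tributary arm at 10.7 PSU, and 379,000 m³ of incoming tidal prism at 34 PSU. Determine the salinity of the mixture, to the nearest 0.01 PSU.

5.06 PSU

By conservation of dissolved salt,
salt = 22,600,000×12.2 + 42,100,000×0.8 + 1,200,000×10.7 + 379,000×34 = 275,720,000 + 33,680,000 + 12,840,000 + 12,886,000 = 335,126,000
volume = 22,600,000 + 42,100,000 + 1,200,000 + 379,000 = 66,279,000 m³
S = 335,126,000 / 66,279,000 = 5.0563 PSU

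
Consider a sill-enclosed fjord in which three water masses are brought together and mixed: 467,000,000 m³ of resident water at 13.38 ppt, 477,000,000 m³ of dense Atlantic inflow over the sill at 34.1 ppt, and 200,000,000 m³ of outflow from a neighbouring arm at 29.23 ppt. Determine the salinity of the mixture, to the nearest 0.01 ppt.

Conserving salt mass:
salt = 467,000,000×13.38 + 477,000,000×34.1 + 200,000,000×29.23 = 6,248,460,000 + 16,265,700,000 + 5,846,000,000 = 28,360,160,000
volume = 467,000,000 + 477,000,000 + 200,000,000 = 1,144,000,000 m³
S = 28,360,160,000 / 1,144,000,000 = 24.7903 ppt

24.79 ppt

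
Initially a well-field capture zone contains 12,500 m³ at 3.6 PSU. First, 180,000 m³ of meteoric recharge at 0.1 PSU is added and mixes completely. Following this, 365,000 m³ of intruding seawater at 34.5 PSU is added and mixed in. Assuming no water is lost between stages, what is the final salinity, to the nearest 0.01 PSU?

22.70 PSU

Weighted by volume,
Initial salt = 12,500×3.6 = 45,000
After stage 1: salt = 45,000 + 180,000×0.1 = 63,000; volume = 192,500 m³; S = 0.327 PSU
After stage 2: salt = 63,000 + 365,000×34.5 = 12,655,500; volume = 557,500 m³
S = 12,655,500 / 557,500 = 22.7004 PSU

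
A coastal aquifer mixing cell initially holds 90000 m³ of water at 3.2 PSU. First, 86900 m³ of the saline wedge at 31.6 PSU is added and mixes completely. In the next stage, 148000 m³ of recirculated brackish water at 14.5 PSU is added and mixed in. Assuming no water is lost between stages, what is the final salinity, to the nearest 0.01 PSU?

Total salt / total volume:
Initial salt = 90,000×3.2 = 288,000
After stage 1: salt = 288,000 + 86,900×31.6 = 3,034,040; volume = 176,900 m³; S = 17.151 PSU
After stage 2: salt = 3,034,040 + 148,000×14.5 = 5,180,040; volume = 324,900 m³
S = 5,180,040 / 324,900 = 15.9435 PSU

15.94 PSU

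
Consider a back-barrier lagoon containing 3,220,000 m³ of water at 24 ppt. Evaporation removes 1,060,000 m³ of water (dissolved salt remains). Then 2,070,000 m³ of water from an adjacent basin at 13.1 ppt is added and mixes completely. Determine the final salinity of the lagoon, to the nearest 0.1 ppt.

24.7 ppt

After evaporation: salt = 3,220,000×24 = 77,280,000; volume = 3,220,000 − 1,060,000 = 2,160,000 m³
After mixing: salt = 77,280,000 + 2,070,000×13.1 = 104,397,000; volume = 2,160,000 + 2,070,000 = 4,230,000 m³
S = 104,397,000 / 4,230,000 = 24.6801 ppt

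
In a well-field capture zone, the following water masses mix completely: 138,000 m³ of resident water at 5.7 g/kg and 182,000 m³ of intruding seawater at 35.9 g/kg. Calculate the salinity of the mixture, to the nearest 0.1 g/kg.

Conserving salt mass:
salt = 138,000×5.7 + 182,000×35.9 = 786,600 + 6,533,800 = 7,320,400
volume = 138,000 + 182,000 = 320,000 m³
S = 7,320,400 / 320,000 = 22.876 g/kg

22.9 g/kg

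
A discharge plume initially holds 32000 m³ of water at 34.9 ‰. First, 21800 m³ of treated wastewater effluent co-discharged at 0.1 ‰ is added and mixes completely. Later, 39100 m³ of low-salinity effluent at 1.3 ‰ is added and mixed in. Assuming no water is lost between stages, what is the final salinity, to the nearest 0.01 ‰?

12.59 ‰

Weighted by volume,
Initial salt = 32,000×34.9 = 1,116,800
After stage 1: salt = 1,116,800 + 21,800×0.1 = 1,118,980; volume = 53,800 m³; S = 20.799 ‰
After stage 2: salt = 1,118,980 + 39,100×1.3 = 1,169,810; volume = 92,900 m³
S = 1,169,810 / 92,900 = 12.5921 ‰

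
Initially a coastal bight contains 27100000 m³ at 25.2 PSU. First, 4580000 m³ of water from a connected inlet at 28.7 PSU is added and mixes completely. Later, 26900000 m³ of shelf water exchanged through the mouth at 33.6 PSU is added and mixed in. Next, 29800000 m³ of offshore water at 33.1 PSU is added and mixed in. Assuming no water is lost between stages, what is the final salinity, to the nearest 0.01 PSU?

Weighted by volume,
Initial salt = 27,100,000×25.2 = 682,920,000
After stage 1: salt = 682,920,000 + 4,580,000×28.7 = 814,366,000; volume = 31,680,000 m³; S = 25.706 PSU
After stage 2: salt = 814,366,000 + 26,900,000×33.6 = 1,718,206,000; volume = 58,580,000 m³; S = 29.331 PSU
After stage 3: salt = 1,718,206,000 + 29,800,000×33.1 = 2,704,586,000; volume = 88,380,000 m³
S = 2,704,586,000 / 88,380,000 = 30.6018 PSU

30.60 PSU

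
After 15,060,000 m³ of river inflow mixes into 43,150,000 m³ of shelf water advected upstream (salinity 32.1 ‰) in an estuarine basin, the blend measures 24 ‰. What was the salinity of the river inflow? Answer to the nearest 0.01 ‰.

Salt balance: 43,150,000×32.1 + 15,060,000×S = 58,210,000×24
1,385,115,000 + 15,060,000·S = 1,397,040,000
S = (1,397,040,000 − 1,385,115,000) / 15,060,000 = 0.7918 ‰

0.79 ‰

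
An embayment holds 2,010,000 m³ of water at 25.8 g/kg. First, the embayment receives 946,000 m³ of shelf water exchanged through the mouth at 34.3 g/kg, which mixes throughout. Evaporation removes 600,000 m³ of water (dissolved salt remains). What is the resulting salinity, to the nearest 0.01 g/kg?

After mixing: salt = 2,010,000×25.8 + 946,000×34.3 = 84,305,800; volume = 2,956,000 m³
After evaporation: salt unchanged = 84,305,800; volume = 2,956,000 − 600,000 = 2,356,000 m³
S = 84,305,800 / 2,356,000 = 35.7834 g/kg

35.78 g/kg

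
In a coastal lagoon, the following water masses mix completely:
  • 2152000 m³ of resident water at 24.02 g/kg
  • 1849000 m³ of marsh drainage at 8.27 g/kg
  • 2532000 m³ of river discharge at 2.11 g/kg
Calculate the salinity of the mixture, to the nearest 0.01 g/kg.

Total salt / total volume:
salt = 2,152,000×24.02 + 1,849,000×8.27 + 2,532,000×2.11 = 51,691,040 + 15,291,230 + 5,342,520 = 72,324,790
volume = 2,152,000 + 1,849,000 + 2,532,000 = 6,533,000 m³
S = 72,324,790 / 6,533,000 = 11.0707 g/kg

11.07 g/kg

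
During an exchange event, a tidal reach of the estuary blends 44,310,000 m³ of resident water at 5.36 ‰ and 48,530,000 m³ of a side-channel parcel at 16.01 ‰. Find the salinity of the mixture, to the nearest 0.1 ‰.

Conserving salt mass:
salt = 44,310,000×5.36 + 48,530,000×16.01 = 237,501,600 + 776,965,300 = 1,014,466,900
volume = 44,310,000 + 48,530,000 = 92,840,000 m³
S = 1,014,466,900 / 92,840,000 = 10.927 ‰

10.9 ‰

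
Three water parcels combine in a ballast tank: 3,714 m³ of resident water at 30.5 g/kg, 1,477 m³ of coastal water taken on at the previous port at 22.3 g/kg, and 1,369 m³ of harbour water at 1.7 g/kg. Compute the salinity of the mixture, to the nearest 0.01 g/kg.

22.64 g/kg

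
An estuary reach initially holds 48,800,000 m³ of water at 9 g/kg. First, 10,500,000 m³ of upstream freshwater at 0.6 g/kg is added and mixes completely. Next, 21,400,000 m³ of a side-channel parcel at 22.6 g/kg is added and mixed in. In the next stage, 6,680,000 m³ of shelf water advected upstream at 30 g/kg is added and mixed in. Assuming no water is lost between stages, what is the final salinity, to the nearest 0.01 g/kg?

By conservation of dissolved salt,
Initial salt = 48,800,000×9 = 439,200,000
After stage 1: salt = 439,200,000 + 10,500,000×0.6 = 445,500,000; volume = 59,300,000 m³; S = 7.513 g/kg
After stage 2: salt = 445,500,000 + 21,400,000×22.6 = 929,140,000; volume = 80,700,000 m³; S = 11.514 g/kg
After stage 3: salt = 929,140,000 + 6,680,000×30 = 1,129,540,000; volume = 87,380,000 m³
S = 1,129,540,000 / 87,380,000 = 12.9268 g/kg

12.93 g/kg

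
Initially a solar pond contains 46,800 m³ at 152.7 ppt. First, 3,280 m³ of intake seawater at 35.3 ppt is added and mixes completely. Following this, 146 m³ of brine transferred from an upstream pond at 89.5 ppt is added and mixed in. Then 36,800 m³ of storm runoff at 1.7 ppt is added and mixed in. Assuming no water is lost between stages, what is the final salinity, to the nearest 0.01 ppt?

By conservation of dissolved salt,
Initial salt = 46,800×152.7 = 7,146,360
After stage 1: salt = 7,146,360 + 3,280×35.3 = 7,262,144; volume = 50,080 m³; S = 145.011 ppt
After stage 2: salt = 7,262,144 + 146×89.5 = 7,275,211; volume = 50,226 m³; S = 144.85 ppt
After stage 3: salt = 7,275,211 + 36,800×1.7 = 7,337,771; volume = 87,026 m³
S = 7,337,771 / 87,026 = 84.317 ppt

84.32 ppt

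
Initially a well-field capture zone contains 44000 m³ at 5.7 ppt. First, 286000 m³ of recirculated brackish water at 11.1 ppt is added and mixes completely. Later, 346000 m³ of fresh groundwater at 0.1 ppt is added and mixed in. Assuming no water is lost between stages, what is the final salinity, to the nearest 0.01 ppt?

5.12 ppt

Weighted by volume,
Initial salt = 44,000×5.7 = 250,800
After stage 1: salt = 250,800 + 286,000×11.1 = 3,425,400; volume = 330,000 m³; S = 10.38 ppt
After stage 2: salt = 3,425,400 + 346,000×0.1 = 3,460,000; volume = 676,000 m³
S = 3,460,000 / 676,000 = 5.1183 ppt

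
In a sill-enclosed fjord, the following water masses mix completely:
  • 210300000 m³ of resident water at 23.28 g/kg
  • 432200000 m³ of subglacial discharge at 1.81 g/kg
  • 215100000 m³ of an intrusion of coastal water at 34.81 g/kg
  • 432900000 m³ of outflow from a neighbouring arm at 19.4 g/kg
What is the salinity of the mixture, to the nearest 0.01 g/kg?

Weighted by volume,
salt = 210,300,000×23.28 + 432,200,000×1.81 + 215,100,000×34.81 + 432,900,000×19.4 = 4,895,784,000 + 782,282,000 + 7,487,631,000 + 8,398,260,000 = 21,563,957,000
volume = 210,300,000 + 432,200,000 + 215,100,000 + 432,900,000 = 1,290,500,000 m³
S = 21,563,957,000 / 1,290,500,000 = 16.7098 g/kg

16.71 g/kg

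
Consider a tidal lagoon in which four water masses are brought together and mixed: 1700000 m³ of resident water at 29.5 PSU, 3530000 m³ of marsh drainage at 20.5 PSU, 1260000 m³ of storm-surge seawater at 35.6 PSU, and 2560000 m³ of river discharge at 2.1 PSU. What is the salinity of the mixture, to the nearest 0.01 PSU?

19.09 PSU

By conservation of dissolved salt,
salt = 1,700,000×29.5 + 3,530,000×20.5 + 1,260,000×35.6 + 2,560,000×2.1 = 50,150,000 + 72,365,000 + 44,856,000 + 5,376,000 = 172,747,000
volume = 1,700,000 + 3,530,000 + 1,260,000 + 2,560,000 = 9,050,000 m³
S = 172,747,000 / 9,050,000 = 19.0881 PSU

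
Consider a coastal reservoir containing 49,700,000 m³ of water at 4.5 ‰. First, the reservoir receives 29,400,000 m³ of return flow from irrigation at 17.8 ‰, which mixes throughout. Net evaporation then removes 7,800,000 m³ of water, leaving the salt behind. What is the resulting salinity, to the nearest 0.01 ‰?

After mixing: salt = 49,700,000×4.5 + 29,400,000×17.8 = 746,970,000; volume = 79,100,000 m³
After evaporation: salt unchanged = 746,970,000; volume = 79,100,000 − 7,800,000 = 71,300,000 m³
S = 746,970,000 / 71,300,000 = 10.4764 ‰

10.48 ‰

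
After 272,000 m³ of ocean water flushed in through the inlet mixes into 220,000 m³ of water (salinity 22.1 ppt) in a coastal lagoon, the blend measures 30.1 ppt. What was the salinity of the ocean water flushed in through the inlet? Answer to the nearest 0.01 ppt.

Salt balance: 220,000×22.1 + 272,000×S = 492,000×30.1
4,862,000 + 272,000·S = 14,809,200
S = (14,809,200 − 4,862,000) / 272,000 = 36.5706 ppt

36.57 ppt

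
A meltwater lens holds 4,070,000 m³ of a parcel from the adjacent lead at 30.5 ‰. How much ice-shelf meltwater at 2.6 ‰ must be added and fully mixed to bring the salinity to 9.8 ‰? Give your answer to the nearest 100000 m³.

11700000 m³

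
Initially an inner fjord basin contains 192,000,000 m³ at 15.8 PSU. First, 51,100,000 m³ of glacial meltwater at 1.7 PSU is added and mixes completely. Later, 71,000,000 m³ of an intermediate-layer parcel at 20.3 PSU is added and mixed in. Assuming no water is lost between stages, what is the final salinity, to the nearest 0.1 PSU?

Conserving salt mass:
Initial salt = 192,000,000×15.8 = 3,033,600,000
After stage 1: salt = 3,033,600,000 + 51,100,000×1.7 = 3,120,470,000; volume = 243,100,000 m³; S = 12.836 PSU
After stage 2: salt = 3,120,470,000 + 71,000,000×20.3 = 4,561,770,000; volume = 314,100,000 m³
S = 4,561,770,000 / 314,100,000 = 14.5233 PSU

14.5 PSU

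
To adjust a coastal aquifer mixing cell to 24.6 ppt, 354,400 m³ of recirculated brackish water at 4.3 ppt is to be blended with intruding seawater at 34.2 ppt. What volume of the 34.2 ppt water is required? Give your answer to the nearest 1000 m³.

749000 m³

Salt balance: 354,400×4.3 + V×34.2 = (354,400+V)×24.6
1,523,920 + 34.2V = 8,718,240 + 24.6V
7,194,320 = 9.6V
V = 749,408.33 m³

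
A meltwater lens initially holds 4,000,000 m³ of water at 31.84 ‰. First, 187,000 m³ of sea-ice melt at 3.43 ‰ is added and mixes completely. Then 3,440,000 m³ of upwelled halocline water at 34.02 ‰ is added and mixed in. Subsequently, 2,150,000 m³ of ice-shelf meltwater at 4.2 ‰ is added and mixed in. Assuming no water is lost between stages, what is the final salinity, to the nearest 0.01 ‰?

25.99 ‰

Weighted by volume,
Initial salt = 4,000,000×31.84 = 127,360,000
After stage 1: salt = 127,360,000 + 187,000×3.43 = 128,001,410; volume = 4,187,000 m³; S = 30.571 ‰
After stage 2: salt = 128,001,410 + 3,440,000×34.02 = 245,030,210; volume = 7,627,000 m³; S = 32.127 ‰
After stage 3: salt = 245,030,210 + 2,150,000×4.2 = 254,060,210; volume = 9,777,000 m³
S = 254,060,210 / 9,777,000 = 25.9855 ‰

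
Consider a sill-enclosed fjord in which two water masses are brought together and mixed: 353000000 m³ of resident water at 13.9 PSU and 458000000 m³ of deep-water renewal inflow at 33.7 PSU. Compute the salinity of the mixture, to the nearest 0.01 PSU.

Weighted by volume,
salt = 353,000,000×13.9 + 458,000,000×33.7 = 4,906,700,000 + 15,434,600,000 = 20,341,300,000
volume = 353,000,000 + 458,000,000 = 811,000,000 m³
S = 20,341,300,000 / 811,000,000 = 25.0818 PSU

25.08 PSU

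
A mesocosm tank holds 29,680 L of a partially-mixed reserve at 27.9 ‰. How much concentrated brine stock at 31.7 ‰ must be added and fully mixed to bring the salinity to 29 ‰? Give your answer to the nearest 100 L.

Salt balance: 29,680×27.9 + V×31.7 = (29,680+V)×29
828,072 + 31.7V = 860,720 + 29V
32,648 = 2.7V
V = 12,091.85 L

12100 L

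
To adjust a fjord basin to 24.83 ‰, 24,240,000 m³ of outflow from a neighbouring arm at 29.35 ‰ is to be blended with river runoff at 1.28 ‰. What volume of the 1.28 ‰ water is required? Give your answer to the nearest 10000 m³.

Salt balance: 24,240,000×29.35 + V×1.28 = (24,240,000+V)×24.83
711,444,000 + 1.28V = 601,879,200 + 24.83V
109,564,800 = 23.55V
V = 4,652,433.12 m³

4650000 m³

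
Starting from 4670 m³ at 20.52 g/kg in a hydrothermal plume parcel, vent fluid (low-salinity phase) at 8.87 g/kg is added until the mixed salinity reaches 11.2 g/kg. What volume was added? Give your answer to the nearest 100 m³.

18700 m³

Salt balance: 4,670×20.52 + V×8.87 = (4,670+V)×11.2
95,828.4 + 8.87V = 52,304 + 11.2V
43,524.4 = 2.33V
V = 18,680 m³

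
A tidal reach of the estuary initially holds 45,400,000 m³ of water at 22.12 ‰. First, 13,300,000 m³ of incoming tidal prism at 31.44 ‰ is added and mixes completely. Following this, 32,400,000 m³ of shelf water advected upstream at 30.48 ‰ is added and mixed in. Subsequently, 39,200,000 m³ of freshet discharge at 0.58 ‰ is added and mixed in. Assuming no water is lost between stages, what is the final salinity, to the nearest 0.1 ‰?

18.7 ‰

By conservation of dissolved salt,
Initial salt = 45,400,000×22.12 = 1,004,248,000
After stage 1: salt = 1,004,248,000 + 13,300,000×31.44 = 1,422,400,000; volume = 58,700,000 m³; S = 24.232 ‰
After stage 2: salt = 1,422,400,000 + 32,400,000×30.48 = 2,409,952,000; volume = 91,100,000 m³; S = 26.454 ‰
After stage 3: salt = 2,409,952,000 + 39,200,000×0.58 = 2,432,688,000; volume = 130,300,000 m³
S = 2,432,688,000 / 130,300,000 = 18.6699 ‰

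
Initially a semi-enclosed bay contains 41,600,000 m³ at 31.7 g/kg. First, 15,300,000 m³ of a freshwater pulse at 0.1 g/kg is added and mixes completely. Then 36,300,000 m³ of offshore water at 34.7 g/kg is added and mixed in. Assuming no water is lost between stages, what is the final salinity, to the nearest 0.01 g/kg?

Conserving salt mass:
Initial salt = 41,600,000×31.7 = 1,318,720,000
After stage 1: salt = 1,318,720,000 + 15,300,000×0.1 = 1,320,250,000; volume = 56,900,000 m³; S = 23.203 g/kg
After stage 2: salt = 1,320,250,000 + 36,300,000×34.7 = 2,579,860,000; volume = 93,200,000 m³
S = 2,579,860,000 / 93,200,000 = 27.6809 g/kg

27.68 g/kg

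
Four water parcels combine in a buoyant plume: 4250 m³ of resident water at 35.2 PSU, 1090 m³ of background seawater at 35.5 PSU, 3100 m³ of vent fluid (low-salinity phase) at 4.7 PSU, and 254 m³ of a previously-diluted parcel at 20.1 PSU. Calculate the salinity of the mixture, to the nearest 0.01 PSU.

23.92 PSU

By conservation of dissolved salt,
salt = 4,250×35.2 + 1,090×35.5 + 3,100×4.7 + 254×20.1 = 149,600 + 38,695 + 14,570 + 5,105.4 = 207,970.4
volume = 4,250 + 1,090 + 3,100 + 254 = 8,694 m³
S = 207,970.4 / 8,694 = 23.9211 PSU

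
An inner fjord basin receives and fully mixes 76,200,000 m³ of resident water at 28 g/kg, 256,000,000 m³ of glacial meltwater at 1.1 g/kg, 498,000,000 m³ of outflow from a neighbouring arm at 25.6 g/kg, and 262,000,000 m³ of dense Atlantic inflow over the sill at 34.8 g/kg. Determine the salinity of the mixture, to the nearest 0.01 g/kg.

Mass of salt is conserved:
salt = 76,200,000×28 + 256,000,000×1.1 + 498,000,000×25.6 + 262,000,000×34.8 = 2,133,600,000 + 281,600,000 + 12,748,800,000 + 9,117,600,000 = 24,281,600,000
volume = 76,200,000 + 256,000,000 + 498,000,000 + 262,000,000 = 1,092,200,000 m³
S = 24,281,600,000 / 1,092,200,000 = 22.2318 g/kg

22.23 g/kg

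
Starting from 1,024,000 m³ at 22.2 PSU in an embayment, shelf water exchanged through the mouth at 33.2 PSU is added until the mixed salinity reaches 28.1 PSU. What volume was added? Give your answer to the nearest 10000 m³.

1180000 m³

Salt balance: 1,024,000×22.2 + V×33.2 = (1,024,000+V)×28.1
22,732,800 + 33.2V = 28,774,400 + 28.1V
6,041,600 = 5.1V
V = 1,184,627.45 m³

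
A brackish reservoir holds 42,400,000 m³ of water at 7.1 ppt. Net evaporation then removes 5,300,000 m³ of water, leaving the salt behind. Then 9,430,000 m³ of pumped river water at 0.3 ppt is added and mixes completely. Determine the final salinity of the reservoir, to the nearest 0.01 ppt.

6.53 ppt

After evaporation: salt = 42,400,000×7.1 = 301,040,000; volume = 42,400,000 − 5,300,000 = 37,100,000 m³
After mixing: salt = 301,040,000 + 9,430,000×0.3 = 303,869,000; volume = 37,100,000 + 9,430,000 = 46,530,000 m³
S = 303,869,000 / 46,530,000 = 6.5306 ppt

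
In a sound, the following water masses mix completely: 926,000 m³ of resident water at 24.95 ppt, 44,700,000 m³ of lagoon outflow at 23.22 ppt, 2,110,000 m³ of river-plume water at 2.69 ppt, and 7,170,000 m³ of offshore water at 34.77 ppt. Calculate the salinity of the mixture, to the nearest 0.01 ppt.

Conserving salt mass:
salt = 926,000×24.95 + 44,700,000×23.22 + 2,110,000×2.69 + 7,170,000×34.77 = 23,103,700 + 1,037,934,000 + 5,675,900 + 249,300,900 = 1,316,014,500
volume = 926,000 + 44,700,000 + 2,110,000 + 7,170,000 = 54,906,000 m³
S = 1,316,014,500 / 54,906,000 = 23.9685 ppt

23.97 ppt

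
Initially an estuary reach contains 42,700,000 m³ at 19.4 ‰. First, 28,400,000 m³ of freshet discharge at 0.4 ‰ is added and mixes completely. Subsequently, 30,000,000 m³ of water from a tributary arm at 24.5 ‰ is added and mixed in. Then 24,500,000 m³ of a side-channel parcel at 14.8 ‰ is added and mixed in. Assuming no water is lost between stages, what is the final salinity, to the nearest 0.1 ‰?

Conserving salt mass:
Initial salt = 42,700,000×19.4 = 828,380,000
After stage 1: salt = 828,380,000 + 28,400,000×0.4 = 839,740,000; volume = 71,100,000 m³; S = 11.811 ‰
After stage 2: salt = 839,740,000 + 30,000,000×24.5 = 1,574,740,000; volume = 101,100,000 m³; S = 15.576 ‰
After stage 3: salt = 1,574,740,000 + 24,500,000×14.8 = 1,937,340,000; volume = 125,600,000 m³
S = 1,937,340,000 / 125,600,000 = 15.4247 ‰

15.4 ‰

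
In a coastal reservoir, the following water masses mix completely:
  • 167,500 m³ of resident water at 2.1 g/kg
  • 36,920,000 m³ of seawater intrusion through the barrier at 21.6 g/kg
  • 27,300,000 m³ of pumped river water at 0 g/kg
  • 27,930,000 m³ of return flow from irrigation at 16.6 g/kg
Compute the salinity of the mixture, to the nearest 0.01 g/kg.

By conservation of dissolved salt,
salt = 167,500×2.1 + 36,920,000×21.6 + 27,300,000×0 + 27,930,000×16.6 = 351,750 + 797,472,000 + 0 + 463,638,000 = 1,261,461,750
volume = 167,500 + 36,920,000 + 27,300,000 + 27,930,000 = 92,317,500 m³
S = 1,261,461,750 / 92,317,500 = 13.6644 g/kg

13.66 g/kg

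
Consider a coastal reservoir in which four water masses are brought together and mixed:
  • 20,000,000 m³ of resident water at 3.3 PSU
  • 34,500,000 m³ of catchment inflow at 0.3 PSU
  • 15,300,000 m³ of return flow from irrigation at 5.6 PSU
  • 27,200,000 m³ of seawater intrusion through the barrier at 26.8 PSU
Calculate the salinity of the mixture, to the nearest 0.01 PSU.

Mass of salt is conserved:
salt = 20,000,000×3.3 + 34,500,000×0.3 + 15,300,000×5.6 + 27,200,000×26.8 = 66,000,000 + 10,350,000 + 85,680,000 + 728,960,000 = 890,990,000
volume = 20,000,000 + 34,500,000 + 15,300,000 + 27,200,000 = 97,000,000 m³
S = 890,990,000 / 97,000,000 = 9.1855 PSU

9.19 PSU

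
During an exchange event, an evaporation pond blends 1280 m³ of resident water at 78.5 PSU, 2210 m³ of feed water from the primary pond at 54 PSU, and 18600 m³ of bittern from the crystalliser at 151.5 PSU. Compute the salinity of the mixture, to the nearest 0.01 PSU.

137.52 PSU

By conservation of dissolved salt,
salt = 1,280×78.5 + 2,210×54 + 18,600×151.5 = 100,480 + 119,340 + 2,817,900 = 3,037,720
volume = 1,280 + 2,210 + 18,600 = 22,090 m³
S = 3,037,720 / 22,090 = 137.5156 PSU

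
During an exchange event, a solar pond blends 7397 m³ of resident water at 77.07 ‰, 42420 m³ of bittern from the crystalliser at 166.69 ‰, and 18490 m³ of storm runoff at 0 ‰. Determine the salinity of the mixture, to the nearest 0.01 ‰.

By conservation of dissolved salt,
salt = 7,397×77.07 + 42,420×166.69 + 18,490×0 = 570,086.79 + 7,070,989.8 + 0 = 7,641,076.59
volume = 7,397 + 42,420 + 18,490 = 68,307 m³
S = 7,641,076.59 / 68,307 = 111.8637 ‰

111.86 ‰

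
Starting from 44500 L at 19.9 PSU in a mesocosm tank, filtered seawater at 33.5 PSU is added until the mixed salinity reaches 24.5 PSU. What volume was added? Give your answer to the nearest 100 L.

22700 L

Salt balance: 44,500×19.9 + V×33.5 = (44,500+V)×24.5
885,550 + 33.5V = 1,090,250 + 24.5V
204,700 = 9V
V = 22,744.44 L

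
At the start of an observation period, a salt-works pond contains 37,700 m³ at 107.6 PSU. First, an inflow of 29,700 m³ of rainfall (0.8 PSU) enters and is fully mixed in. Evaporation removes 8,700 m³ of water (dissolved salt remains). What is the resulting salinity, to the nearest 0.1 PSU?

After mixing: salt = 37,700×107.6 + 29,700×0.8 = 4,080,280; volume = 67,400 m³
After evaporation: salt unchanged = 4,080,280; volume = 67,400 − 8,700 = 58,700 m³
S = 4,080,280 / 58,700 = 69.5107 PSU

69.5 PSU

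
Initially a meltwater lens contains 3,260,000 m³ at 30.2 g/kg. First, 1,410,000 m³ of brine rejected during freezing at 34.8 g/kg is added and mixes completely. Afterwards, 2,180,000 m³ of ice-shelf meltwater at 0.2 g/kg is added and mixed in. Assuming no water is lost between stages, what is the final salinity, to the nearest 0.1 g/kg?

21.6 g/kg

Weighted by volume,
Initial salt = 3,260,000×30.2 = 98,452,000
After stage 1: salt = 98,452,000 + 1,410,000×34.8 = 147,520,000; volume = 4,670,000 m³; S = 31.589 g/kg
After stage 2: salt = 147,520,000 + 2,180,000×0.2 = 147,956,000; volume = 6,850,000 m³
S = 147,956,000 / 6,850,000 = 21.5994 g/kg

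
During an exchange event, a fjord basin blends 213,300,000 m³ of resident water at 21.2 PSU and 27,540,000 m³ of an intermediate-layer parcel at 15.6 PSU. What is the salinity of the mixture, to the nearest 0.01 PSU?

20.56 PSU

Conserving salt mass:
salt = 213,300,000×21.2 + 27,540,000×15.6 = 4,521,960,000 + 429,624,000 = 4,951,584,000
volume = 213,300,000 + 27,540,000 = 240,840,000 m³
S = 4,951,584,000 / 240,840,000 = 20.5596 PSU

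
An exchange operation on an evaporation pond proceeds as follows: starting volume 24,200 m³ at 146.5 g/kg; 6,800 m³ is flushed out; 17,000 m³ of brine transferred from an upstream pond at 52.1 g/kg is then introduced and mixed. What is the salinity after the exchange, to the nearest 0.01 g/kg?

Remaining after removal: 17,400 m³ at 146.5 g/kg (salt = 2,549,100)
After addition: salt = 2,549,100 + 17,000×52.1 = 3,434,800; volume = 34,400 m³
S = 3,434,800 / 34,400 = 99.8488 g/kg

99.85 g/kg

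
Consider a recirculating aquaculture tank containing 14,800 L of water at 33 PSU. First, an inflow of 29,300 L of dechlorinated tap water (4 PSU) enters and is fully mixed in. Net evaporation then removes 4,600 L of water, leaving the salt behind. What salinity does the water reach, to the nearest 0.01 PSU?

After mixing: salt = 14,800×33 + 29,300×4 = 605,600; volume = 44,100 L
After evaporation: salt unchanged = 605,600; volume = 44,100 − 4,600 = 39,500 L
S = 605,600 / 39,500 = 15.3316 PSU

15.33 PSU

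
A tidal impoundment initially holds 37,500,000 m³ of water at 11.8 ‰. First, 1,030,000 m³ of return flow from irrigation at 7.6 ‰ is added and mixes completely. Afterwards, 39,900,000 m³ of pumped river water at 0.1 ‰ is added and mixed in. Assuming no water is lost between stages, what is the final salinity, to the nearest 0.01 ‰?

Conserving salt mass:
Initial salt = 37,500,000×11.8 = 442,500,000
After stage 1: salt = 442,500,000 + 1,030,000×7.6 = 450,328,000; volume = 38,530,000 m³; S = 11.688 ‰
After stage 2: salt = 450,328,000 + 39,900,000×0.1 = 454,318,000; volume = 78,430,000 m³
S = 454,318,000 / 78,430,000 = 5.7927 ‰

5.79 ‰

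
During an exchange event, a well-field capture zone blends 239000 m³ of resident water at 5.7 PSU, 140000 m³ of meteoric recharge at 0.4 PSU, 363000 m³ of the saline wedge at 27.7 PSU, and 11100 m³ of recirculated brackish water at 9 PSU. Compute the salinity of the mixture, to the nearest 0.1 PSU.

15.4 PSU

By conservation of dissolved salt,
salt = 239,000×5.7 + 140,000×0.4 + 363,000×27.7 + 11,100×9 = 1,362,300 + 56,000 + 10,055,100 + 99,900 = 11,573,300
volume = 239,000 + 140,000 + 363,000 + 11,100 = 753,100 m³
S = 11,573,300 / 753,100 = 15.368 PSU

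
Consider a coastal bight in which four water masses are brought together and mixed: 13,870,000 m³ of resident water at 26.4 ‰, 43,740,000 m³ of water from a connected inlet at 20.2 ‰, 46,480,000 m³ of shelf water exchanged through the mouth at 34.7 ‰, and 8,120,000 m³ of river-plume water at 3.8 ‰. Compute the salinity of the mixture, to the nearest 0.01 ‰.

25.79 ‰

Weighted by volume,
salt = 13,870,000×26.4 + 43,740,000×20.2 + 46,480,000×34.7 + 8,120,000×3.8 = 366,168,000 + 883,548,000 + 1,612,856,000 + 30,856,000 = 2,893,428,000
volume = 13,870,000 + 43,740,000 + 46,480,000 + 8,120,000 = 112,210,000 m³
S = 2,893,428,000 / 112,210,000 = 25.7858 ‰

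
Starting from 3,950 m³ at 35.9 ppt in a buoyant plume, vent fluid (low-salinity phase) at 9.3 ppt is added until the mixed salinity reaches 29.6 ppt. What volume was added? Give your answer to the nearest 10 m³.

Salt balance: 3,950×35.9 + V×9.3 = (3,950+V)×29.6
141,805 + 9.3V = 116,920 + 29.6V
24,885 = 20.3V
V = 1,225.86 m³

1230 m³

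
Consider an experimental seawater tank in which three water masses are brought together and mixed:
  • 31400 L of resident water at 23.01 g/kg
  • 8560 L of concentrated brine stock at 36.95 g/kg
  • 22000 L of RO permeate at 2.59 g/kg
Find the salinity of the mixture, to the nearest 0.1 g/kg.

Total salt / total volume:
salt = 31,400×23.01 + 8,560×36.95 + 22,000×2.59 = 722,514 + 316,292 + 56,980 = 1,095,786
volume = 31,400 + 8,560 + 22,000 = 61,960 L
S = 1,095,786 / 61,960 = 17.685 g/kg

17.7 g/kg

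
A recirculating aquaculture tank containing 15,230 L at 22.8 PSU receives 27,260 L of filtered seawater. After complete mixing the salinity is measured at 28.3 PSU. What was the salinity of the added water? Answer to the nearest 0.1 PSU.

Salt balance: 15,230×22.8 + 27,260×S = 42,490×28.3
347,244 + 27,260·S = 1,202,467
S = (1,202,467 − 347,244) / 27,260 = 31.3728 PSU

31.4 PSU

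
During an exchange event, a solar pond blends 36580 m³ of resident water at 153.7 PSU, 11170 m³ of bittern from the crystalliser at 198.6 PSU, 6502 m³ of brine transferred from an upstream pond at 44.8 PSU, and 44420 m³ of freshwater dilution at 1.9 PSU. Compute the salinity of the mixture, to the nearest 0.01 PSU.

Mass of salt is conserved:
salt = 36,580×153.7 + 11,170×198.6 + 6,502×44.8 + 44,420×1.9 = 5,622,346 + 2,218,362 + 291,289.6 + 84,398 = 8,216,395.6
volume = 36,580 + 11,170 + 6,502 + 44,420 = 98,672 m³
S = 8,216,395.6 / 98,672 = 83.2698 PSU

83.27 PSU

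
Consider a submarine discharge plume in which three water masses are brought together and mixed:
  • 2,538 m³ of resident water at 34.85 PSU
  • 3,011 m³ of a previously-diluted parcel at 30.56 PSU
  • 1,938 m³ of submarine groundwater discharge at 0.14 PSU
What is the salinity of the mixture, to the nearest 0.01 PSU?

Conserving salt mass:
salt = 2,538×34.85 + 3,011×30.56 + 1,938×0.14 = 88,449.3 + 92,016.16 + 271.32 = 180,736.78
volume = 2,538 + 3,011 + 1,938 = 7,487 m³
S = 180,736.78 / 7,487 = 24.1401 PSU

24.14 PSU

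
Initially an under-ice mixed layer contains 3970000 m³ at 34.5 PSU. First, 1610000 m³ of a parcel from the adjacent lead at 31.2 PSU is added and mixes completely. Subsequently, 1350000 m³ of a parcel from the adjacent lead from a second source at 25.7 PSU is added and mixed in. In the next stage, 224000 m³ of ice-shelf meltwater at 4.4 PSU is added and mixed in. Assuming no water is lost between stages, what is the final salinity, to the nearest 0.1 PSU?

Weighted by volume,
Initial salt = 3,970,000×34.5 = 136,965,000
After stage 1: salt = 136,965,000 + 1,610,000×31.2 = 187,197,000; volume = 5,580,000 m³; S = 33.548 PSU
After stage 2: salt = 187,197,000 + 1,350,000×25.7 = 221,892,000; volume = 6,930,000 m³; S = 32.019 PSU
After stage 3: salt = 221,892,000 + 224,000×4.4 = 222,877,600; volume = 7,154,000 m³
S = 222,877,600 / 7,154,000 = 31.1543 PSU

31.2 PSU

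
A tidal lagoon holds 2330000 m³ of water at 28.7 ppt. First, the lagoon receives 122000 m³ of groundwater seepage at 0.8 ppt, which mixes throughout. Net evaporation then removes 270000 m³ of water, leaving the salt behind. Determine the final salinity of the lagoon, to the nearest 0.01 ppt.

30.69 ppt

After mixing: salt = 2,330,000×28.7 + 122,000×0.8 = 66,968,600; volume = 2,452,000 m³
After evaporation: salt unchanged = 66,968,600; volume = 2,452,000 − 270,000 = 2,182,000 m³
S = 66,968,600 / 2,182,000 = 30.6914 ppt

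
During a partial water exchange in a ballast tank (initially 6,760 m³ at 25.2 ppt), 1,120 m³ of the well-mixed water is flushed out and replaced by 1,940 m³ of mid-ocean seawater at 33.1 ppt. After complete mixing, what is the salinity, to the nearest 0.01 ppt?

27.22 ppt

Remaining after removal: 5,640 m³ at 25.2 ppt (salt = 142,128)
After addition: salt = 142,128 + 1,940×33.1 = 206,342; volume = 7,580 m³
S = 206,342 / 7,580 = 27.2219 ppt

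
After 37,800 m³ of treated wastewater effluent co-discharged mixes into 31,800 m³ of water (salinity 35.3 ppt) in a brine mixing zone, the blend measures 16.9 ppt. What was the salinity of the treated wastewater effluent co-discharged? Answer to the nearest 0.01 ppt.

Salt balance: 31,800×35.3 + 37,800×S = 69,600×16.9
1,122,540 + 37,800·S = 1,176,240
S = (1,176,240 − 1,122,540) / 37,800 = 1.4206 ppt

1.42 ppt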